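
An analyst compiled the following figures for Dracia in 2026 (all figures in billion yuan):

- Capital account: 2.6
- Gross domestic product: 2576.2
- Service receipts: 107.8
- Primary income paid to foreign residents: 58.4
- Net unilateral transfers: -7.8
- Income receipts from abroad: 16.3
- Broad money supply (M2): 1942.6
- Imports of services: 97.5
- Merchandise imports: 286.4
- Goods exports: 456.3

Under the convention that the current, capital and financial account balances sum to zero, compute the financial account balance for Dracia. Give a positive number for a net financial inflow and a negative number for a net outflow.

Goods balance = 456.3 - 286.4 = 169.9
Services balance = 107.8 - 97.5 = 10.3
Trade balance (goods + services) = 169.9 + 10.3 = 180.2
Net primary income = 16.3 - 58.4 = -42.1
Net secondary income = -7.8
Current account = 180.2 + (-42.1) + (-7.8) = 130.3
Financial account = -(130.3 + 2.6) = -132.9

-132.9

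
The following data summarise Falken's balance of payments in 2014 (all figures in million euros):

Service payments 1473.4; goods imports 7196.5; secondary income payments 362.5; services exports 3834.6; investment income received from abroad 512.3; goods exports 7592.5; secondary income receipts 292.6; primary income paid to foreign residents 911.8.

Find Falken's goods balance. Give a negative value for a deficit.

396.0

Goods balance = 7592.5 - 7196.5 = 396.0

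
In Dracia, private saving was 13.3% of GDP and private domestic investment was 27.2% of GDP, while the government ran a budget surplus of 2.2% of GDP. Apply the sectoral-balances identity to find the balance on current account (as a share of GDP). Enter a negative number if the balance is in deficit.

-11.7

By the sectoral-balances identity, CA = (S_private - I) + (T - G).
Private balance = 13.3 - 27.2 = -13.9
Government balance (T - G) = 2.2
CA = -13.9 + 2.2 = -11.7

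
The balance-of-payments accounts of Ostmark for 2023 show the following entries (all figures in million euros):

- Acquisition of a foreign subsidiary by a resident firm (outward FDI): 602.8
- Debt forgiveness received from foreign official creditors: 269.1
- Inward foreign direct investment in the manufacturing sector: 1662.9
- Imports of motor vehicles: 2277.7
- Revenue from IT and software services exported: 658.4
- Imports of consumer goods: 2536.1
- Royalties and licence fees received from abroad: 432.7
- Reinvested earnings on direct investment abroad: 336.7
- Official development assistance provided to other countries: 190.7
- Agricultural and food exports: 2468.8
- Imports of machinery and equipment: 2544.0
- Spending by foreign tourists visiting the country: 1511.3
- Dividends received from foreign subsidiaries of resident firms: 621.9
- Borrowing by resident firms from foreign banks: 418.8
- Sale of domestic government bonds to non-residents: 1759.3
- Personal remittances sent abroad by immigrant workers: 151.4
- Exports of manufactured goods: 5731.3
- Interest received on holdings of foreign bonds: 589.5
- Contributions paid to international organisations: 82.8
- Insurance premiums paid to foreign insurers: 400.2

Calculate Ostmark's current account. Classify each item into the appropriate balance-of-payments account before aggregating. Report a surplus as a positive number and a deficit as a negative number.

Goods: -2544.0 + 5731.3 - 2277.7 + 2468.8 - 2536.1 = 842.3
Services: -400.2 + 1511.3 + 432.7 + 658.4 = 2202.2
Primary income: 621.9 + 589.5 + 336.7 = 1548.1
Secondary income: -82.8 - 151.4 - 190.7 = -424.9
Current account = 842.3 + 2202.2 + 1548.1 + (-424.9) = 4167.7
(Excluded from the current account — financial account: acquisition of a foreign subsidiary by a resident firm (outward FDI) 602.8, inward foreign direct investment in the manufacturing sector 1662.9, borrowing by resident firms from foreign banks 418.8, sale of domestic government bonds to non-residents 1759.3; capital account: debt forgiveness received from foreign official creditors 269.1.)

4167.7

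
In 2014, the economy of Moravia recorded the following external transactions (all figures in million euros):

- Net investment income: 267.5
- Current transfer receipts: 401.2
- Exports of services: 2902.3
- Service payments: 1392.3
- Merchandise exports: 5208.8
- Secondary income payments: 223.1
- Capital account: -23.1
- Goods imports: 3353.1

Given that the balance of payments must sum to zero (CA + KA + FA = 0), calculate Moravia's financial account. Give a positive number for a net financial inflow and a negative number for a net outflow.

-3788.2

Goods balance = 5208.8 - 3353.1 = 1855.7
Services balance = 2902.3 - 1392.3 = 1510.0
Trade balance (goods + services) = 1855.7 + 1510.0 = 3365.7
Net primary income = 267.5
Net secondary income = 401.2 - 223.1 = 178.1
Current account = 3365.7 + 267.5 + 178.1 = 3811.3
Financial account = -(3811.3 + (-23.1)) = -3788.2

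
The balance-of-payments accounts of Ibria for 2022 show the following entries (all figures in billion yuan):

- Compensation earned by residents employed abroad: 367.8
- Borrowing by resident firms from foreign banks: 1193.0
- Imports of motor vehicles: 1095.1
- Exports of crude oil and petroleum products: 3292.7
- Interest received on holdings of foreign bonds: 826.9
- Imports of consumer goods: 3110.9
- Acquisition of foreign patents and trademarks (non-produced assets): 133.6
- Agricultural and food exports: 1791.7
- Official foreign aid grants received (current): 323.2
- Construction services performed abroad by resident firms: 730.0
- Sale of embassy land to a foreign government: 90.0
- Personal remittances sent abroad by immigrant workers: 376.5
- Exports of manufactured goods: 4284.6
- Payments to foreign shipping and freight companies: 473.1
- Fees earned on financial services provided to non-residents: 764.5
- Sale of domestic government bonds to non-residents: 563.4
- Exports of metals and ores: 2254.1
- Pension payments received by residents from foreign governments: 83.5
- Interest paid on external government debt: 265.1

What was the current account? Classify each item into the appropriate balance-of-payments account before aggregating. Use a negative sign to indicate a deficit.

9398.3

Goods: 2254.1 + 4284.6 + 3292.7 - 3110.9 + 1791.7 - 1095.1 = 7417.1
Services: 730.0 + 764.5 - 473.1 = 1021.4
Primary income: -265.1 + 826.9 + 367.8 = 929.6
Secondary income: 83.5 + 323.2 - 376.5 = 30.2
Current account = 7417.1 + 1021.4 + 929.6 + 30.2 = 9398.3
(Excluded from the current account — financial account: borrowing by resident firms from foreign banks 1193.0, sale of domestic government bonds to non-residents 563.4; capital account: acquisition of foreign patents and trademarks (non-produced assets) 133.6, sale of embassy land to a foreign government 90.0.)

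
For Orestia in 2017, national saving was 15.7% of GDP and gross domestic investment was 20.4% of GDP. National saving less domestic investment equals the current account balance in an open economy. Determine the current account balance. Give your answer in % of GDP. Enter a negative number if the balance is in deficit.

CA = S - I = 15.7 - 20.4 = -4.7

-4.7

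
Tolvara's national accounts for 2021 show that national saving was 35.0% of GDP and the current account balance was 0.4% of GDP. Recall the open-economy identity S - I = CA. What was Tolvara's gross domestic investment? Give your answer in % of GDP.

34.6

I = S - CA = 35.0 - 0.4 = 34.6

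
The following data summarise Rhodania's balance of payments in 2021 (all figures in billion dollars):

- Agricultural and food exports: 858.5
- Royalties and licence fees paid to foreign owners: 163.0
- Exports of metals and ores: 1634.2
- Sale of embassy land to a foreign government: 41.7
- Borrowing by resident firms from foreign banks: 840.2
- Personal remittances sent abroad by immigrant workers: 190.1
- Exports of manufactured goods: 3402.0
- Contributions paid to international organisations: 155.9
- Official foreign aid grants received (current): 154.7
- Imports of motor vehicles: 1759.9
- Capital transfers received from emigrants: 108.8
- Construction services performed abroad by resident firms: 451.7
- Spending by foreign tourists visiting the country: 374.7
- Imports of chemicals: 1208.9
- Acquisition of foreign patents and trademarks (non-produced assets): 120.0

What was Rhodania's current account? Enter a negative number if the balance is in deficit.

Goods: 1634.2 - 1759.9 - 1208.9 + 858.5 + 3402.0 = 2925.9
Services: -163.0 + 451.7 + 374.7 = 663.4
Secondary income: -190.1 + 154.7 - 155.9 = -191.3
Current account = 2925.9 + 663.4 + (-191.3) = 3398.0
(Excluded from the current account — capital account: sale of embassy land to a foreign government 41.7, capital transfers received from emigrants 108.8, acquisition of foreign patents and trademarks (non-produced assets) 120.0; financial account: borrowing by resident firms from foreign banks 840.2.)

3398.0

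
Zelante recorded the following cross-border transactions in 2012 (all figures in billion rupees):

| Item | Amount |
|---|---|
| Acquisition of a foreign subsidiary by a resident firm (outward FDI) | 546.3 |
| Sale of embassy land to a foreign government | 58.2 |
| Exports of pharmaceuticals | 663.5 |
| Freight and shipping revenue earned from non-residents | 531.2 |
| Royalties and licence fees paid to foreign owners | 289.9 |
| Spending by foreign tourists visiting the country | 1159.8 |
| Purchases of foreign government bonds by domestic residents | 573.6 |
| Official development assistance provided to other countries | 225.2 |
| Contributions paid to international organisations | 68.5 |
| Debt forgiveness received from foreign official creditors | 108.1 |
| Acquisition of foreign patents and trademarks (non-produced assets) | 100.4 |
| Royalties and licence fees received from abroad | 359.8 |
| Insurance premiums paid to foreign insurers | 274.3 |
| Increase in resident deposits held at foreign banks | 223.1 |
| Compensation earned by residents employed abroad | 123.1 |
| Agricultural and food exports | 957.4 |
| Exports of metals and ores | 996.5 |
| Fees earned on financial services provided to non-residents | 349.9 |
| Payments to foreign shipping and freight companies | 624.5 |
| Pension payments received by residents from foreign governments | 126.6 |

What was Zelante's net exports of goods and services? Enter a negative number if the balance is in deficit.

Goods: 996.5 + 663.5 + 957.4 = 2617.4
Services: -624.5 + 349.9 + 1159.8 - 289.9 + 531.2 - 274.3 + 359.8 = 1212.0
Trade balance = 2617.4 + 1212.0 = 3829.4
(Excluded from the trade balance — financial account: acquisition of a foreign subsidiary by a resident firm (outward FDI) 546.3, purchases of foreign government bonds by domestic residents 573.6, increase in resident deposits held at foreign banks 223.1; capital account: sale of embassy land to a foreign government 58.2, debt forgiveness received from foreign official creditors 108.1, acquisition of foreign patents and trademarks (non-produced assets) 100.4; secondary income: official development assistance provided to other countries 225.2, contributions paid to international organisations 68.5, pension payments received by residents from foreign governments 126.6; primary income: compensation earned by residents employed abroad 123.1.)

3829.4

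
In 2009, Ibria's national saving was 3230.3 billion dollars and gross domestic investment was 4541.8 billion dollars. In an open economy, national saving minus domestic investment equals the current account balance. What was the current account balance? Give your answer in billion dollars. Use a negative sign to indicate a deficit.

-1311.5

S - I = CA (net lending to the rest of the world).
CA = S - I = 3230.3 - 4541.8 = -1311.5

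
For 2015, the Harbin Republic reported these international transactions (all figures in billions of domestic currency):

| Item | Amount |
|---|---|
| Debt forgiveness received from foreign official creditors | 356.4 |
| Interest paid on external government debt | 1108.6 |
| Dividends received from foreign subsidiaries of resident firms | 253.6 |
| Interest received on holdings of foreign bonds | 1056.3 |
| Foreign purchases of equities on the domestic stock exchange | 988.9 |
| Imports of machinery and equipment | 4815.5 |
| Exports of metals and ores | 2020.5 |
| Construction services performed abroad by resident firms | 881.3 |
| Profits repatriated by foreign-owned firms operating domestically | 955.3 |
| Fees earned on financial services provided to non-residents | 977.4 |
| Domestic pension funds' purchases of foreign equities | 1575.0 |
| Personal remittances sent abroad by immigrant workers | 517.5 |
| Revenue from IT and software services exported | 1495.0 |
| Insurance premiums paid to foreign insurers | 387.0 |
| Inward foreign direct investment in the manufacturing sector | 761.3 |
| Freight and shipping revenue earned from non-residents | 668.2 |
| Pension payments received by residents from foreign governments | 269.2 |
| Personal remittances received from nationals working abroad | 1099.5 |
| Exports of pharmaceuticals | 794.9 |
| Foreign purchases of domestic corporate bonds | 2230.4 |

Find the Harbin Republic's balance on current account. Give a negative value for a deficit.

1732.0

Goods: -4815.5 + 2020.5 + 794.9 = -2000.1
Services: -387.0 + 881.3 + 1495.0 + 977.4 + 668.2 = 3634.9
Primary income: 253.6 + 1056.3 - 955.3 - 1108.6 = -754.0
Secondary income: -517.5 + 269.2 + 1099.5 = 851.2
Current account = (-2000.1) + 3634.9 + (-754.0) + 851.2 = 1732.0
(Excluded from the current account — capital account: debt forgiveness received from foreign official creditors 356.4; financial account: foreign purchases of equities on the domestic stock exchange 988.9, domestic pension funds' purchases of foreign equities 1575.0, inward foreign direct investment in the manufacturing sector 761.3, foreign purchases of domestic corporate bonds 2230.4.)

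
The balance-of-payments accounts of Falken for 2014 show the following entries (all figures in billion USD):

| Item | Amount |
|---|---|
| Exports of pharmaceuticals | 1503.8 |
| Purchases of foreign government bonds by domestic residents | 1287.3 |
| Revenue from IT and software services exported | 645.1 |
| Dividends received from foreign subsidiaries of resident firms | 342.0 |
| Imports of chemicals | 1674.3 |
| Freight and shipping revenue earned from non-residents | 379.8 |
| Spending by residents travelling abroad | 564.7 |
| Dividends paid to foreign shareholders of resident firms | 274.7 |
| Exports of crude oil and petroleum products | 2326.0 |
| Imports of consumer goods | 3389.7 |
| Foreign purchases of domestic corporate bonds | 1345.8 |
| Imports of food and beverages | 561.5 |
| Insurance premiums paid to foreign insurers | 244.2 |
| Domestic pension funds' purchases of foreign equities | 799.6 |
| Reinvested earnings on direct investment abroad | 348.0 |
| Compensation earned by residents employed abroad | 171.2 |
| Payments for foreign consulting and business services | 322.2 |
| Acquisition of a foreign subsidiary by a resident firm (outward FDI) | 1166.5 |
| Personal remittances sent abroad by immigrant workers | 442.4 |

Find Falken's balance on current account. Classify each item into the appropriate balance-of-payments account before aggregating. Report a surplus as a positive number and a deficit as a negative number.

-1757.8

Goods: -1674.3 - 561.5 + 2326.0 + 1503.8 - 3389.7 = -1795.7
Services: -244.2 - 322.2 + 379.8 - 564.7 + 645.1 = -106.2
Primary income: 342.0 + 171.2 - 274.7 + 348.0 = 586.5
Secondary income: -442.4
Current account = (-1795.7) + (-106.2) + 586.5 + (-442.4) = -1757.8
(Excluded from the current account — financial account: purchases of foreign government bonds by domestic residents 1287.3, foreign purchases of domestic corporate bonds 1345.8, domestic pension funds' purchases of foreign equities 799.6, acquisition of a foreign subsidiary by a resident firm (outward FDI) 1166.5.)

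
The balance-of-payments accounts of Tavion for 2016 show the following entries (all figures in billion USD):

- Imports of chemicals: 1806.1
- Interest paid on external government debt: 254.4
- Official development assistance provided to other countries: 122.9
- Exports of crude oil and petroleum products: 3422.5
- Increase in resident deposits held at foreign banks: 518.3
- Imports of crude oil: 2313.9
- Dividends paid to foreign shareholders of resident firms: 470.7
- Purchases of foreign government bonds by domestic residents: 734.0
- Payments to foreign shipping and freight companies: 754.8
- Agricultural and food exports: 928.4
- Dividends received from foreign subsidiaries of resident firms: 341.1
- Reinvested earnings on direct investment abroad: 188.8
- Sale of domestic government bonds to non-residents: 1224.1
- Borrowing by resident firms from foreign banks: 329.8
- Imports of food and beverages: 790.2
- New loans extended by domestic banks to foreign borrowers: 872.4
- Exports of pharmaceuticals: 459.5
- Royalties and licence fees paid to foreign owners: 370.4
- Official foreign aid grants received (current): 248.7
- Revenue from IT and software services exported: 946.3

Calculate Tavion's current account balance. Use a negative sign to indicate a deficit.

-348.1

Goods: 3422.5 + 928.4 - 1806.1 - 790.2 + 459.5 - 2313.9 = -99.8
Services: -370.4 - 754.8 + 946.3 = -178.9
Primary income: 188.8 - 470.7 - 254.4 + 341.1 = -195.2
Secondary income: 248.7 - 122.9 = 125.8
Current account = (-99.8) + (-178.9) + (-195.2) + 125.8 = -348.1
(Excluded from the current account — financial account: increase in resident deposits held at foreign banks 518.3, purchases of foreign government bonds by domestic residents 734.0, sale of domestic government bonds to non-residents 1224.1, borrowing by resident firms from foreign banks 329.8, new loans extended by domestic banks to foreign borrowers 872.4.)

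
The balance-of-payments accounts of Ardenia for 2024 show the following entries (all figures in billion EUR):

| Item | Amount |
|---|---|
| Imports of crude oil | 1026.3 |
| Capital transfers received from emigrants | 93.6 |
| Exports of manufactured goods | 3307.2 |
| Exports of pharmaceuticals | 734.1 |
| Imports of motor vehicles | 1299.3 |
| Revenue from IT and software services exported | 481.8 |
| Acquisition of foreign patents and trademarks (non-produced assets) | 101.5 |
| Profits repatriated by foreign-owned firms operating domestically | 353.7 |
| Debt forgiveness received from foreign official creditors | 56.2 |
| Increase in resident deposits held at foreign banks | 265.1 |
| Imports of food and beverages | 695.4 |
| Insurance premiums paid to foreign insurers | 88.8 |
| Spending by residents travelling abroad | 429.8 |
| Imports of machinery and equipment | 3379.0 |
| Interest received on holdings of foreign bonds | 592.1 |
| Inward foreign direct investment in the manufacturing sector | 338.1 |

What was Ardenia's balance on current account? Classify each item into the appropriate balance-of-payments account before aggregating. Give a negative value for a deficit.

Goods: -1299.3 - 1026.3 + 734.1 + 3307.2 - 695.4 - 3379.0 = -2358.7
Services: -429.8 + 481.8 - 88.8 = -36.8
Primary income: -353.7 + 592.1 = 238.4
Current account = (-2358.7) + (-36.8) + 238.4 = -2157.1
(Excluded from the current account — capital account: capital transfers received from emigrants 93.6, acquisition of foreign patents and trademarks (non-produced assets) 101.5, debt forgiveness received from foreign official creditors 56.2; financial account: increase in resident deposits held at foreign banks 265.1, inward foreign direct investment in the manufacturing sector 338.1.)

-2157.1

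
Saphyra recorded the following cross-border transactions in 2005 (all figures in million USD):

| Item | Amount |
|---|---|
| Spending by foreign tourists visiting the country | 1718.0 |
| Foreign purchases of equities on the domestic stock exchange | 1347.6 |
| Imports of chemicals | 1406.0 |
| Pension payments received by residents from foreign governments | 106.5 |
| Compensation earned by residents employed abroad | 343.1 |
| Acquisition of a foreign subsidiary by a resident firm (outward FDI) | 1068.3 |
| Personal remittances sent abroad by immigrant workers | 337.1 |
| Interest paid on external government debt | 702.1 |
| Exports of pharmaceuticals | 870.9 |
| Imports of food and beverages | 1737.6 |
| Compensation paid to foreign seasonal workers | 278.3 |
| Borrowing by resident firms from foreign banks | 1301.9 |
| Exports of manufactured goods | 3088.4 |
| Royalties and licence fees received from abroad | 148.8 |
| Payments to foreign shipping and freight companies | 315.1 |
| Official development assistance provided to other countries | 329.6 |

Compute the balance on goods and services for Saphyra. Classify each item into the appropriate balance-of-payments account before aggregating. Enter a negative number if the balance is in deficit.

2367.4

Goods: 3088.4 - 1406.0 + 870.9 - 1737.6 = 815.7
Services: -315.1 + 1718.0 + 148.8 = 1551.7
Trade balance = 815.7 + 1551.7 = 2367.4
(Excluded from the trade balance — financial account: foreign purchases of equities on the domestic stock exchange 1347.6, acquisition of a foreign subsidiary by a resident firm (outward FDI) 1068.3, borrowing by resident firms from foreign banks 1301.9; secondary income: pension payments received by residents from foreign governments 106.5, personal remittances sent abroad by immigrant workers 337.1, official development assistance provided to other countries 329.6; primary income: compensation earned by residents employed abroad 343.1, interest paid on external government debt 702.1, compensation paid to foreign seasonal workers 278.3.)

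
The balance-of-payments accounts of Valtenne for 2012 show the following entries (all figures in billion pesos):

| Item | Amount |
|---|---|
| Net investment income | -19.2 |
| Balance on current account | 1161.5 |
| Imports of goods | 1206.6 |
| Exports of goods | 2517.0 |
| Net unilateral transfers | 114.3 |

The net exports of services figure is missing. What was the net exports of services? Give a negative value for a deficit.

Current account = goods balance + services balance + net primary income + net secondary income
Sum of the known components = 1405.5
Net exports of services = CA - (known components) = 1161.5 - 1405.5 = -244.0

-244.0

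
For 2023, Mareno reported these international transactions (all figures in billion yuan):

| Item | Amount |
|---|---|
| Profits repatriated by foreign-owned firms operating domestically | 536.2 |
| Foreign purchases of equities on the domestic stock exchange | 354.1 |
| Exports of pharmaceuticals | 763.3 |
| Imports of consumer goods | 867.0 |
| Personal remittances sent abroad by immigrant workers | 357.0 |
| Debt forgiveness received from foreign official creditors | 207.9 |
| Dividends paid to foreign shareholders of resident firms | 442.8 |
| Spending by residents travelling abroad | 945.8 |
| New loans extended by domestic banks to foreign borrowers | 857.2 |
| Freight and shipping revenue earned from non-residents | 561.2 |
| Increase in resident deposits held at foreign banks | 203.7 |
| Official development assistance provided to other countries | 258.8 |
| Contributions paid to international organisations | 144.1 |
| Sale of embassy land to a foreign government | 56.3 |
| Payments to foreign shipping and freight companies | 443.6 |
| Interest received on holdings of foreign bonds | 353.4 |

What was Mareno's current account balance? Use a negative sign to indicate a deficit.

Goods: 763.3 - 867.0 = -103.7
Services: 561.2 - 945.8 - 443.6 = -828.2
Primary income: -536.2 + 353.4 - 442.8 = -625.6
Secondary income: -357.0 - 144.1 - 258.8 = -759.9
Current account = (-103.7) + (-828.2) + (-625.6) + (-759.9) = -2317.4
(Excluded from the current account — financial account: foreign purchases of equities on the domestic stock exchange 354.1, new loans extended by domestic banks to foreign borrowers 857.2, increase in resident deposits held at foreign banks 203.7; capital account: debt forgiveness received from foreign official creditors 207.9, sale of embassy land to a foreign government 56.3.)

-2317.4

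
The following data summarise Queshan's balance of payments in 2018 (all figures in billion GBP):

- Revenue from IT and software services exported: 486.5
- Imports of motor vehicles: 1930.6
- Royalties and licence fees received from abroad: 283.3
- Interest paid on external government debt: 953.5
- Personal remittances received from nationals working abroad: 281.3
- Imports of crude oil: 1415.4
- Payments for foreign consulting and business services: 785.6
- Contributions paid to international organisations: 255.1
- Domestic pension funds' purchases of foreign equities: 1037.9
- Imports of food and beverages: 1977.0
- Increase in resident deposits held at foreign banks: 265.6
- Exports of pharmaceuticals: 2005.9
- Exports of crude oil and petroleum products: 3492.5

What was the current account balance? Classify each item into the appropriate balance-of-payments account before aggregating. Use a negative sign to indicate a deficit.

-767.7

Goods: 3492.5 - 1415.4 - 1977.0 - 1930.6 + 2005.9 = 175.4
Services: 486.5 + 283.3 - 785.6 = -15.8
Primary income: -953.5
Secondary income: -255.1 + 281.3 = 26.2
Current account = 175.4 + (-15.8) + (-953.5) + 26.2 = -767.7
(Excluded from the current account — financial account: domestic pension funds' purchases of foreign equities 1037.9, increase in resident deposits held at foreign banks 265.6.)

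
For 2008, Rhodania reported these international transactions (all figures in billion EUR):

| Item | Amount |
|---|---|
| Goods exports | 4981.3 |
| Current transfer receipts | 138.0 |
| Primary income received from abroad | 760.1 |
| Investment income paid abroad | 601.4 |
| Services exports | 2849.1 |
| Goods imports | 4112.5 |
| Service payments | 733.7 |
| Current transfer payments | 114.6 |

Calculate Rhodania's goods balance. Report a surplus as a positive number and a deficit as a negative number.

868.8

Goods balance = 4981.3 - 4112.5 = 868.8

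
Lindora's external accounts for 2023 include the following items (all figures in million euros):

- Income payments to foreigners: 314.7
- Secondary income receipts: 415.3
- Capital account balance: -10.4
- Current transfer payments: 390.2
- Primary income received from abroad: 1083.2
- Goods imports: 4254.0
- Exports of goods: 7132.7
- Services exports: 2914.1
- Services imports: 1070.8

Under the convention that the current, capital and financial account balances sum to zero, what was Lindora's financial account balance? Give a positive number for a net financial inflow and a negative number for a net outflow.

-5505.2

Goods balance = 7132.7 - 4254.0 = 2878.7
Services balance = 2914.1 - 1070.8 = 1843.3
Trade balance (goods + services) = 2878.7 + 1843.3 = 4722.0
Net primary income = 1083.2 - 314.7 = 768.5
Net secondary income = 415.3 - 390.2 = 25.1
Current account = 4722.0 + 768.5 + 25.1 = 5515.6
Financial account = -(5515.6 + (-10.4)) = -5505.2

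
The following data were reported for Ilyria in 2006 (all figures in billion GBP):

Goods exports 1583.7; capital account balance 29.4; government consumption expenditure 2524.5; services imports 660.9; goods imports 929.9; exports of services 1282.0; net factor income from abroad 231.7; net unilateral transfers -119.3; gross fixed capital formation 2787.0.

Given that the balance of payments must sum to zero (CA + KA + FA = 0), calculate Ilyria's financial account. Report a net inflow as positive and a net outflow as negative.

Goods balance = 1583.7 - 929.9 = 653.8
Services balance = 1282.0 - 660.9 = 621.1
Trade balance (goods + services) = 653.8 + 621.1 = 1274.9
Net primary income = 231.7
Net secondary income = -119.3
Current account = 1274.9 + 231.7 + (-119.3) = 1387.3
Financial account = -(1387.3 + 29.4) = -1416.7

-1416.7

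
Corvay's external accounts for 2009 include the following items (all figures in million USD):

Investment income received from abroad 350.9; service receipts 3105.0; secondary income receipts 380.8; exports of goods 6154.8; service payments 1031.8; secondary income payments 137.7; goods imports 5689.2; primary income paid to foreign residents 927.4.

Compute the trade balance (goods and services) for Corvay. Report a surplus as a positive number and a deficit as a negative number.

Goods balance = 6154.8 - 5689.2 = 465.6
Services balance = 3105.0 - 1031.8 = 2073.2
Trade balance (goods + services) = 465.6 + 2073.2 = 2538.8

2538.8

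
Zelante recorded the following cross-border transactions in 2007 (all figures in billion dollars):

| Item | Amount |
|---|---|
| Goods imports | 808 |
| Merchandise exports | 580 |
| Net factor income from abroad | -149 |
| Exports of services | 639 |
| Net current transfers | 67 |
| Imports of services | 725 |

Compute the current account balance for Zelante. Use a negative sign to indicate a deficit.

Goods balance = 580 - 808 = -228
Services balance = 639 - 725 = -86
Trade balance (goods + services) = -228 + (-86) = -314
Net primary income = -149
Net secondary income = 67
Current account = -314 + (-149) + 67 = -396

-396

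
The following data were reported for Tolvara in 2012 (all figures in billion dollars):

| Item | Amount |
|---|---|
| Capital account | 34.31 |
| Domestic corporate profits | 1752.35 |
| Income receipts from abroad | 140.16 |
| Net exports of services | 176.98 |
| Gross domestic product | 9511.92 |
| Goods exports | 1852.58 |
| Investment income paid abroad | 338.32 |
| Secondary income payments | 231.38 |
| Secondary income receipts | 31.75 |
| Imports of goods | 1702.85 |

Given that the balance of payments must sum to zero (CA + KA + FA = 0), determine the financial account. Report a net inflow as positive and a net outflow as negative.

36.77

Goods balance = 1852.58 - 1702.85 = 149.73
Services balance = 176.98
Trade balance (goods + services) = 149.73 + 176.98 = 326.71
Net primary income = 140.16 - 338.32 = -198.16
Net secondary income = 31.75 - 231.38 = -199.63
Current account = 326.71 + (-198.16) + (-199.63) = -71.08
Financial account = -(-71.08 + 34.31) = 36.77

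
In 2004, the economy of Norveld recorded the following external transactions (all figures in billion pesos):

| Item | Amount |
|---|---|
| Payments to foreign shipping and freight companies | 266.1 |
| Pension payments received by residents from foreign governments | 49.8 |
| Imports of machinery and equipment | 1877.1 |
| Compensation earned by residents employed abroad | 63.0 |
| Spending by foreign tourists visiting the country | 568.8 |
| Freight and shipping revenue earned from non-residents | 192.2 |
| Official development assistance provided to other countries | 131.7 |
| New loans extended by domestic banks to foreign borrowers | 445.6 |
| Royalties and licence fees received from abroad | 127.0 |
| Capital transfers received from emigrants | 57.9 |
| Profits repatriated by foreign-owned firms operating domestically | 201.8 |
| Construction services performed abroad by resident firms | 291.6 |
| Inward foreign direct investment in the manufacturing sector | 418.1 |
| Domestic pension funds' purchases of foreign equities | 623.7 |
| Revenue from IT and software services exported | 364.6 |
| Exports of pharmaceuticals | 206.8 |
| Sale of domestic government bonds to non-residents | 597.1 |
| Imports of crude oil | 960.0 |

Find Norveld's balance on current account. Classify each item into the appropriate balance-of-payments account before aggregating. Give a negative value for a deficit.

-1572.9

Goods: -960.0 - 1877.1 + 206.8 = -2630.3
Services: 192.2 - 266.1 + 291.6 + 364.6 + 127.0 + 568.8 = 1278.1
Primary income: 63.0 - 201.8 = -138.8
Secondary income: 49.8 - 131.7 = -81.9
Current account = (-2630.3) + 1278.1 + (-138.8) + (-81.9) = -1572.9
(Excluded from the current account — financial account: new loans extended by domestic banks to foreign borrowers 445.6, inward foreign direct investment in the manufacturing sector 418.1, domestic pension funds' purchases of foreign equities 623.7, sale of domestic government bonds to non-residents 597.1; capital account: capital transfers received from emigrants 57.9.)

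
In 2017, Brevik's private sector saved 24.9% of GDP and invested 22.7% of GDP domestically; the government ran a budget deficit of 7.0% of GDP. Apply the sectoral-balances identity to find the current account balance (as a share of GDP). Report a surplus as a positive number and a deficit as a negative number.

By the sectoral-balances identity, CA = (S_private - I) + (T - G).
Private balance = 24.9 - 22.7 = 2.2
Government balance (T - G) = -7.0
CA = 2.2 + (-7.0) = -4.8

-4.8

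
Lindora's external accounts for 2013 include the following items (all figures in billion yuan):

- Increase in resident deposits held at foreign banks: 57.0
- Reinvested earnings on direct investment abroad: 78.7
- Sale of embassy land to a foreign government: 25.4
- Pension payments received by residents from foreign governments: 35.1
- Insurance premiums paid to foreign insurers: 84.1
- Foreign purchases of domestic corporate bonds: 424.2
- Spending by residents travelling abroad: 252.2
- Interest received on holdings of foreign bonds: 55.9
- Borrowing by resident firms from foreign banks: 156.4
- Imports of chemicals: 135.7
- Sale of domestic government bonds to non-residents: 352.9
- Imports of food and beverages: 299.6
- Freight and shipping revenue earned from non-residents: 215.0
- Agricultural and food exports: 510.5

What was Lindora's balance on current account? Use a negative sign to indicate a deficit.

Goods: -135.7 - 299.6 + 510.5 = 75.2
Services: -252.2 - 84.1 + 215.0 = -121.3
Primary income: 55.9 + 78.7 = 134.6
Secondary income: 35.1
Current account = 75.2 + (-121.3) + 134.6 + 35.1 = 123.6
(Excluded from the current account — financial account: increase in resident deposits held at foreign banks 57.0, foreign purchases of domestic corporate bonds 424.2, borrowing by resident firms from foreign banks 156.4, sale of domestic government bonds to non-residents 352.9; capital account: sale of embassy land to a foreign government 25.4.)

123.6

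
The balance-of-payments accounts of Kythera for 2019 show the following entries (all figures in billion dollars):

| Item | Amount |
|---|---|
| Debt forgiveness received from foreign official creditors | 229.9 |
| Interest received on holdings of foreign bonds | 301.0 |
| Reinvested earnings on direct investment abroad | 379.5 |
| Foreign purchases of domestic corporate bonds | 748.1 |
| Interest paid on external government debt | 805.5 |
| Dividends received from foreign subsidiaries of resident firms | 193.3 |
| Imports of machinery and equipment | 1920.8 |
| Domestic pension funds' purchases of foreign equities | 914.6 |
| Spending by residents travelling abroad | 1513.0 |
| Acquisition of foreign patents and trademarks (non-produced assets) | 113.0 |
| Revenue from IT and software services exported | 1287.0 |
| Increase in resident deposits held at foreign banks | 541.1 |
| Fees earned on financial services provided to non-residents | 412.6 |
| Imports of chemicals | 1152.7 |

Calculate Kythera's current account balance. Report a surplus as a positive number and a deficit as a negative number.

Goods: -1152.7 - 1920.8 = -3073.5
Services: 412.6 - 1513.0 + 1287.0 = 186.6
Primary income: -805.5 + 193.3 + 301.0 + 379.5 = 68.3
Current account = (-3073.5) + 186.6 + 68.3 = -2818.6
(Excluded from the current account — capital account: debt forgiveness received from foreign official creditors 229.9, acquisition of foreign patents and trademarks (non-produced assets) 113.0; financial account: foreign purchases of domestic corporate bonds 748.1, domestic pension funds' purchases of foreign equities 914.6, increase in resident deposits held at foreign banks 541.1.)

-2818.6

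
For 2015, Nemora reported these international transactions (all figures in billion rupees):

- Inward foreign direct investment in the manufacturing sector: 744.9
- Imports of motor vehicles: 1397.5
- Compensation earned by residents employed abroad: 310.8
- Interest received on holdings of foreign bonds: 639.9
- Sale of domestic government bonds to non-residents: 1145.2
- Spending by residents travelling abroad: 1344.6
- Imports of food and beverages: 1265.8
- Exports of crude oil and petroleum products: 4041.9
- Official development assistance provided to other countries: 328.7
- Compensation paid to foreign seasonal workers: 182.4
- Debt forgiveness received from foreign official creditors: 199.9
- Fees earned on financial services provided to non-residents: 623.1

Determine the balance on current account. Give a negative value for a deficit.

Goods: -1265.8 - 1397.5 + 4041.9 = 1378.6
Services: -1344.6 + 623.1 = -721.5
Primary income: -182.4 + 639.9 + 310.8 = 768.3
Secondary income: -328.7
Current account = 1378.6 + (-721.5) + 768.3 + (-328.7) = 1096.7
(Excluded from the current account — financial account: inward foreign direct investment in the manufacturing sector 744.9, sale of domestic government bonds to non-residents 1145.2; capital account: debt forgiveness received from foreign official creditors 199.9.)

1096.7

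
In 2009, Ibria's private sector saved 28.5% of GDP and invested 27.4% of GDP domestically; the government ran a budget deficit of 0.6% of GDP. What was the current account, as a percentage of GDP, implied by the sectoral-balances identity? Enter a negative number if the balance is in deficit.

By the sectoral-balances identity, CA = (S_private - I) + (T - G).
Private balance = 28.5 - 27.4 = 1.1
Government balance (T - G) = -0.6
CA = 1.1 + (-0.6) = 0.5

0.5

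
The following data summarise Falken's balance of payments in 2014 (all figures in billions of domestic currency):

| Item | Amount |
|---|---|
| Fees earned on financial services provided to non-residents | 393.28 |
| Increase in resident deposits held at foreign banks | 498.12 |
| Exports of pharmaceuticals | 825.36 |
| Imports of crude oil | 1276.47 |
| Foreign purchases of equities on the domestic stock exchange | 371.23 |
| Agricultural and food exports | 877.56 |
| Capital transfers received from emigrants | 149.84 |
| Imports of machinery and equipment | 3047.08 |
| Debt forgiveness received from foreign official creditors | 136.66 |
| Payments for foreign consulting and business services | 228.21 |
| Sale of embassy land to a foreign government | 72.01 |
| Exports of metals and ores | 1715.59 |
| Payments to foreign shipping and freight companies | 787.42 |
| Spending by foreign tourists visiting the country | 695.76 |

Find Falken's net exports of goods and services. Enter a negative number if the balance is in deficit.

Goods: -1276.47 + 1715.59 + 877.56 - 3047.08 + 825.36 = -905.04
Services: 393.28 - 787.42 + 695.76 - 228.21 = 73.41
Trade balance = -905.04 + 73.41 = -831.63
(Excluded from the trade balance — financial account: increase in resident deposits held at foreign banks 498.12, foreign purchases of equities on the domestic stock exchange 371.23; capital account: capital transfers received from emigrants 149.84, debt forgiveness received from foreign official creditors 136.66, sale of embassy land to a foreign government 72.01.)

-831.63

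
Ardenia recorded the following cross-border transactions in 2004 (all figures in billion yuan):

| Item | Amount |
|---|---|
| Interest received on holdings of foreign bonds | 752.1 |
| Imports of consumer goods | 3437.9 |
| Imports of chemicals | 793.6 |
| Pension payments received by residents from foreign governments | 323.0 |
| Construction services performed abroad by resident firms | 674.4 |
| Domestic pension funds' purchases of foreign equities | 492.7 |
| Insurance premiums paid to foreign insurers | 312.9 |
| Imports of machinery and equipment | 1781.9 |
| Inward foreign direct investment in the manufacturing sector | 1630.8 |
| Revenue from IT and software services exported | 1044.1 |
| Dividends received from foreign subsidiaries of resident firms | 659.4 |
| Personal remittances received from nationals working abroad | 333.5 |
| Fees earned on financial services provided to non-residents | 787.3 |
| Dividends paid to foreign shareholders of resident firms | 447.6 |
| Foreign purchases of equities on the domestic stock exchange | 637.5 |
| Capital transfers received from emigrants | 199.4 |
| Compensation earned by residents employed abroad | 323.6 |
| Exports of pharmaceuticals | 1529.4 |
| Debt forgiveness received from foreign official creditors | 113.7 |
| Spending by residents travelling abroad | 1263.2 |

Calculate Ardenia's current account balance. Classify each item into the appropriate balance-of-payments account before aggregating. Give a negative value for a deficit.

Goods: -793.6 - 1781.9 - 3437.9 + 1529.4 = -4484.0
Services: 1044.1 + 674.4 - 312.9 - 1263.2 + 787.3 = 929.7
Primary income: 752.1 + 323.6 - 447.6 + 659.4 = 1287.5
Secondary income: 333.5 + 323.0 = 656.5
Current account = (-4484.0) + 929.7 + 1287.5 + 656.5 = -1610.3
(Excluded from the current account — financial account: domestic pension funds' purchases of foreign equities 492.7, inward foreign direct investment in the manufacturing sector 1630.8, foreign purchases of equities on the domestic stock exchange 637.5; capital account: capital transfers received from emigrants 199.4, debt forgiveness received from foreign official creditors 113.7.)

-1610.3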